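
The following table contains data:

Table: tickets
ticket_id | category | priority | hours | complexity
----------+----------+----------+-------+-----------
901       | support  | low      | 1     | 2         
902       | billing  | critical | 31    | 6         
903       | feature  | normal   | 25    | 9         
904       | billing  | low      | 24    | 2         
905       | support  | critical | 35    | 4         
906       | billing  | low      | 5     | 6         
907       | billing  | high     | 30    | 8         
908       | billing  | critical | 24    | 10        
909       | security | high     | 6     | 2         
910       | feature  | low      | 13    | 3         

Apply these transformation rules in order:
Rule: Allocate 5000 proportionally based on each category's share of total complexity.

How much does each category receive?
billing: 3076.92, feature: 1153.85, security: 192.31, support: 576.92

Step 1: Calculate total complexity = 52
Step 2: Calculate each category's proportion:
  billing: 32/52 = 61.54% → 3076.92
  feature: 12/52 = 23.08% → 1153.85
  security: 2/52 = 3.85% → 192.31
  support: 6/52 = 11.54% → 576.92
Step 3: Verify: sum of allocations ≈ 5000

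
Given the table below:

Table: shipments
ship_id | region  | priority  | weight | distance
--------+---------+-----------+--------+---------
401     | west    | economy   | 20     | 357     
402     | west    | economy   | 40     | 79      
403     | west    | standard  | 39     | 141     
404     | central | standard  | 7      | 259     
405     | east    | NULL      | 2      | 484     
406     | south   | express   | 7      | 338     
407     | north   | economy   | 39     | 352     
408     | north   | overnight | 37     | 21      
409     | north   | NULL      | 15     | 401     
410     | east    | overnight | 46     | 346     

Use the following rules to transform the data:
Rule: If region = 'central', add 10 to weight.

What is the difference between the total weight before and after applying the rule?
10

Step 1: Original sum of weight = 252
Step 2: 1 records have region = 'central'
Step 3: Each affected record changes by 10
Step 4: Total change = 1 × 10 = 10
Step 5: New sum = 252 + 10 = 262
Step 6: Difference = |262 - 252| = 10
        (Sum increased by 10)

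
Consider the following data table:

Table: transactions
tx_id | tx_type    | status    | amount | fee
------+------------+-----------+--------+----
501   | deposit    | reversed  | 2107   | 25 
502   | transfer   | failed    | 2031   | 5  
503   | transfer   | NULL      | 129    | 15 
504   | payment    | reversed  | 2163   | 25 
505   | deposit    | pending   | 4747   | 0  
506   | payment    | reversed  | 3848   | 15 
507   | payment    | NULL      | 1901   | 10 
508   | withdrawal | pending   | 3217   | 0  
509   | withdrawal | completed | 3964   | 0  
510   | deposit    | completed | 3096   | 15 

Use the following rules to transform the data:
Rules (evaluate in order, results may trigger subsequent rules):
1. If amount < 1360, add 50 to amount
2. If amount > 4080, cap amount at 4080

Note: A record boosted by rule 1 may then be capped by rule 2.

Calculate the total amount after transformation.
26586

Step 1: Apply rule 1 to records with amount < 1360
  - 1 records get bonus of 50
  - Of these, 0 records then exceed 4080 and get capped
Step 2: Apply rule 2 to records with amount > 4080
  - 1 records (original) are capped
Step 3: Calculate final sum = 26586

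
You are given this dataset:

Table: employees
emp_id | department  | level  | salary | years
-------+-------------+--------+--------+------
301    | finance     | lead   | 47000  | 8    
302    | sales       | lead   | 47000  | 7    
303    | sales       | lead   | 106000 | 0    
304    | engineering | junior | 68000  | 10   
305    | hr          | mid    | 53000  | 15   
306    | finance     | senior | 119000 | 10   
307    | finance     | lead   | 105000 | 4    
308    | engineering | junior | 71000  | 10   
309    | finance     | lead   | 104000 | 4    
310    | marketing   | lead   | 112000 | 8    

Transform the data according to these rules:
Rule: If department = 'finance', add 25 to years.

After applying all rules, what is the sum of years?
176

Step 1: Count records where department = 'finance': 4
Step 2: Total bonus added: 4 × 25 = 100
Step 3: Original sum of years: 76
Step 4: Final sum = 76 + 100 = 176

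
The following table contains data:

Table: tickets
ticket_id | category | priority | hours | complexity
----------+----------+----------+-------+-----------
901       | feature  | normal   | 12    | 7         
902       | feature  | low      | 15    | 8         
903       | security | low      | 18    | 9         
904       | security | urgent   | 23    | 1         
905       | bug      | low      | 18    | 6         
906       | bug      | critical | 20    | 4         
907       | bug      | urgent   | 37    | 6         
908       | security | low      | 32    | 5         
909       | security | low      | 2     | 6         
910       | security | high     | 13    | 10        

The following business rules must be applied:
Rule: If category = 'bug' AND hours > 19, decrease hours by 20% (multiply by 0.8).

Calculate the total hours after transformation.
178.6

Step 1: Find records where category = 'bug' AND hours > 19
Step 2: 2 records match, summing to 57
Step 3: After multiplier: 57 × 0.8 = 45.6
Step 4: Unaffected records sum: 133
Step 5: Final sum = 45.6 + 133 = 178.6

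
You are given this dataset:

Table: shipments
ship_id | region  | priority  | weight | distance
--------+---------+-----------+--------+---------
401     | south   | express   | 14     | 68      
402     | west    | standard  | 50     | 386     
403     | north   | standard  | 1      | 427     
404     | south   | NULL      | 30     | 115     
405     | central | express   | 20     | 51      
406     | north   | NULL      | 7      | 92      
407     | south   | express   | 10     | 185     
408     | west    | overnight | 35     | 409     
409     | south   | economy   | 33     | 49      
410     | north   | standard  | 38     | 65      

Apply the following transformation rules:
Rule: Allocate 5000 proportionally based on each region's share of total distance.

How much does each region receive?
central: 138.06, north: 1580.94, south: 1128.86, west: 2152.14

Step 1: Calculate total distance = 1847
Step 2: Calculate each region's proportion:
  central: 51/1847 = 2.76% → 138.06
  north: 584/1847 = 31.62% → 1580.94
  south: 417/1847 = 22.58% → 1128.86
  west: 795/1847 = 43.04% → 2152.14
Step 3: Verify: sum of allocations ≈ 5000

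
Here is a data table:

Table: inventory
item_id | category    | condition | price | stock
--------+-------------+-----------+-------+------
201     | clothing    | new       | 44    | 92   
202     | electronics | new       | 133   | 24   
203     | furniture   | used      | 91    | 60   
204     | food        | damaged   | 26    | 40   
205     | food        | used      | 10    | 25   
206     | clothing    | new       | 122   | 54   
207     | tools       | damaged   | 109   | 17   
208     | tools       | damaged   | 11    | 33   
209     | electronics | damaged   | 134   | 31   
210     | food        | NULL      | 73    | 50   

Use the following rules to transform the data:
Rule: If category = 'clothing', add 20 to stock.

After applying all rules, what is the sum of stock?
466

Step 1: Count records where category = 'clothing': 2
Step 2: Total bonus added: 2 × 20 = 40
Step 3: Original sum of stock: 426
Step 4: Final sum = 426 + 40 = 466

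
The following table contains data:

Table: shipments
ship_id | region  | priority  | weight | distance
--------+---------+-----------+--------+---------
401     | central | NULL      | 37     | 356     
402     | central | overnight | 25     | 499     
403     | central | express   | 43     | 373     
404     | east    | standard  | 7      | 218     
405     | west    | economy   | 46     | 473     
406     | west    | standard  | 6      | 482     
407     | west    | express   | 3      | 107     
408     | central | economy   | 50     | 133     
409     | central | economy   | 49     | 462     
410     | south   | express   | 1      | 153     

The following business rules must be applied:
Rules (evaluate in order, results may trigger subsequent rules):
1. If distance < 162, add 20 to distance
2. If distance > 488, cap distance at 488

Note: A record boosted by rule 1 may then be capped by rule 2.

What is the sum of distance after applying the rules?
3305

Step 1: Apply rule 1 to records with distance < 162
  - 3 records get bonus of 20
  - Of these, 0 records then exceed 488 and get capped
Step 2: Apply rule 2 to records with distance > 488
  - 1 records (original) are capped
Step 3: Calculate final sum = 3305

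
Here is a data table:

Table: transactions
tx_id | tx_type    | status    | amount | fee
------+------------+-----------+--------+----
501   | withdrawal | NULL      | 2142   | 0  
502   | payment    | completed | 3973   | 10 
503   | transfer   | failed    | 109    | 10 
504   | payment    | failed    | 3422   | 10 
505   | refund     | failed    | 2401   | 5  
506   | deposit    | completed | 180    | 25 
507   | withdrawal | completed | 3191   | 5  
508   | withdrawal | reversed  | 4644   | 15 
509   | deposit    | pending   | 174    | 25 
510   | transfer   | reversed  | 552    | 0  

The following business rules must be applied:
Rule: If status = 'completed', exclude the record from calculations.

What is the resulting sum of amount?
13444

Step 1: Identify records where status = 'completed'
Step 2: The excluded records sum to 7344
Step 3: Original total amount = 20788
Step 4: Remaining total = 20788 - 7344 = 13444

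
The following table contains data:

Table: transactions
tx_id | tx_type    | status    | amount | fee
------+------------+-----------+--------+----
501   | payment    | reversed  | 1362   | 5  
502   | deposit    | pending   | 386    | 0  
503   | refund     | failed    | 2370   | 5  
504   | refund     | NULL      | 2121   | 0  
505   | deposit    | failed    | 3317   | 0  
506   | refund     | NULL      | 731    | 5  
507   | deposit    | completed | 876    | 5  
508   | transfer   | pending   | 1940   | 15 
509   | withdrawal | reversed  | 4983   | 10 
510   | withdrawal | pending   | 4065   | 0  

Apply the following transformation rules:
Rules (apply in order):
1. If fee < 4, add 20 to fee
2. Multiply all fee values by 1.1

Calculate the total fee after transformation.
137.5

Step 1: Apply Rule 1 - Add 20 to records with fee < 4
  - 4 records affected: 0 + (4 × 20) = 80
  - Unaffected records: 45
  - Sum after Rule 1: 125
Step 2: Apply Rule 2 - Multiply all by 1.1
  - 125 × 1.1 = 137.5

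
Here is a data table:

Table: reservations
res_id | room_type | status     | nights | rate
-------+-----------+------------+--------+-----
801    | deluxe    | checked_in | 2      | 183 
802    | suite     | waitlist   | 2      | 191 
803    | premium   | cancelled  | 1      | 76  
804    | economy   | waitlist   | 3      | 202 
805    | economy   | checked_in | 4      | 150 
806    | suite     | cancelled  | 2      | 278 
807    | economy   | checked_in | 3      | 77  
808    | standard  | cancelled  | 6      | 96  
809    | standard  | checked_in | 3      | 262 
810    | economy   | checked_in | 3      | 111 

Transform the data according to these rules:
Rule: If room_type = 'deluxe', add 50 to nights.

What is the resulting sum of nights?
79

Step 1: Count records where room_type = 'deluxe': 1
Step 2: Total bonus added: 1 × 50 = 50
Step 3: Original sum of nights: 29
Step 4: Final sum = 29 + 50 = 79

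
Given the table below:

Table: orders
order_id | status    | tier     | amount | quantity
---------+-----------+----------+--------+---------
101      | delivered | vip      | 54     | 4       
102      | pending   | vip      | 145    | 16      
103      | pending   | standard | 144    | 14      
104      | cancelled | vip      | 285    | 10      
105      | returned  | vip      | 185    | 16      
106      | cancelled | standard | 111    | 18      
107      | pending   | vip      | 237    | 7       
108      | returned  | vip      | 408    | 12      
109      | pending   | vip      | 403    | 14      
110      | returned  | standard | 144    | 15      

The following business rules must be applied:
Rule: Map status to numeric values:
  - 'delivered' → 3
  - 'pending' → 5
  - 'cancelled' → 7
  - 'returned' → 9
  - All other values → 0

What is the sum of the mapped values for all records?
64

Step 1: Apply mapping to each record
Step 2: Count by status:
  'delivered': 1 records × 3 = 3
  'pending': 4 records × 5 = 20
  'cancelled': 2 records × 7 = 14
  'returned': 3 records × 9 = 27
Step 3: Sum all mapped values = 64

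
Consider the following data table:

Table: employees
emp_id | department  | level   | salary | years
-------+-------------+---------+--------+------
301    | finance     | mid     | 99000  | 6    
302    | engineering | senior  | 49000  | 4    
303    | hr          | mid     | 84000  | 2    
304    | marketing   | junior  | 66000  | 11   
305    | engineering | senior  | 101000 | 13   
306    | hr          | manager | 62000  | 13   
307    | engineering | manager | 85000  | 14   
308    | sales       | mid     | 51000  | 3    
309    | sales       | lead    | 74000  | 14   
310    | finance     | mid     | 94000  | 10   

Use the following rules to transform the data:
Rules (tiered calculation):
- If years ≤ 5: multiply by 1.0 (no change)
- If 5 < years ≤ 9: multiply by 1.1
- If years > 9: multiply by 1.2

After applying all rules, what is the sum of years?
105.6

Step 1: Tier 1 (years ≤ 5): 3 records, sum = 9 × 1.0 = 9.0
Step 2: Tier 2 (5 < years ≤ 9): 1 records, sum = 6 × 1.1 = 6.6
Step 3: Tier 3 (years > 9): 6 records, sum = 75 × 1.2 = 90.0
Step 4: Final sum = 9.0 + 6.6 + 90.0 = 105.6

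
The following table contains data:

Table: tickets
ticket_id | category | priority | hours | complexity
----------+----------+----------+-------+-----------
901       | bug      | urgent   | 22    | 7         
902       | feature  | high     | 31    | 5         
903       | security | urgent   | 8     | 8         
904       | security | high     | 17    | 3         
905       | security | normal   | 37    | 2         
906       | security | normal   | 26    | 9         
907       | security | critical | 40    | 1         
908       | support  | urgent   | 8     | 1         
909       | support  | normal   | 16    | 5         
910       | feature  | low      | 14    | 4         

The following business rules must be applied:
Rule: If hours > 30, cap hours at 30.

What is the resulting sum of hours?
201

Step 1: 3 records have hours > 30
Step 2: These records originally summed to 108
Step 3: After capping: 3 × 30 = 90
Step 4: Unaffected records sum: 111
Step 5: Final sum = 90 + 111 = 201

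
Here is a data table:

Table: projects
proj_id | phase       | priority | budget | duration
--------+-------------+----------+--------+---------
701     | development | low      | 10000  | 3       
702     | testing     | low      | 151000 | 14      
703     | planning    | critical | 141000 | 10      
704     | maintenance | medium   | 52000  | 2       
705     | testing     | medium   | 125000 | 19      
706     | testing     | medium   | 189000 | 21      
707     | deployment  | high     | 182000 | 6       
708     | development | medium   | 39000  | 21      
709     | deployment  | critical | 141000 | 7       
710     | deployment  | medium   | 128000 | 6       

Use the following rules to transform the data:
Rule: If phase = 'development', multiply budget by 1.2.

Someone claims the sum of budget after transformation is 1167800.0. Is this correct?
Yes, the result is correct.

Step 1: Calculate the correct sum after transformation
Step 2: Apply multiplier 1.2 to records where phase = 'development'
Step 3: Correct result = 1167800.0
Step 4: Claimed result = 1167800.0
Step 5: 1167800.0 = 1167800.0 ✓
Conclusion: The claimed result is correct.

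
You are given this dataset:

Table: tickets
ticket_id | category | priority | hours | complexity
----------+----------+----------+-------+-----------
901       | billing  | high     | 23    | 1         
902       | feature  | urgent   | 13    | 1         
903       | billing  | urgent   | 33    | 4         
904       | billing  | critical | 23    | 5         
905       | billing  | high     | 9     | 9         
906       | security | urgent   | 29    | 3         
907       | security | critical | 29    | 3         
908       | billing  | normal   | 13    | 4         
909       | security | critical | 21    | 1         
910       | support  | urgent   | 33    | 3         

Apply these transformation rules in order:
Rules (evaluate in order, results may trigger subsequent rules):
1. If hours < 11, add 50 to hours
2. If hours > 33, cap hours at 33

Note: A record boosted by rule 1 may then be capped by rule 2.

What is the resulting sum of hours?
250

Step 1: Apply rule 1 to records with hours < 11
  - 1 records get bonus of 50
  - Of these, 1 records then exceed 33 and get capped
Step 2: Apply rule 2 to records with hours > 33
  - 0 records (original) are capped
Step 3: Calculate final sum = 250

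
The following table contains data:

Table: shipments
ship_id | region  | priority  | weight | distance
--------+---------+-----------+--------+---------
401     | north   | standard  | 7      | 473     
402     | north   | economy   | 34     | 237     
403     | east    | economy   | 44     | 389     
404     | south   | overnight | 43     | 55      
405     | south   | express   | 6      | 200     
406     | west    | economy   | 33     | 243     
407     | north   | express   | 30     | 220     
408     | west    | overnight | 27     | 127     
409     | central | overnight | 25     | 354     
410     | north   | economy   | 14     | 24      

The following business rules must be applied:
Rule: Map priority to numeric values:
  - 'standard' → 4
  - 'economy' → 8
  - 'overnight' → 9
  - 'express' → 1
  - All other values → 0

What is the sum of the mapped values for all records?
65

Step 1: Apply mapping to each record
Step 2: Count by status:
  'standard': 1 records × 4 = 4
  'economy': 4 records × 8 = 32
  'overnight': 3 records × 9 = 27
  'express': 2 records × 1 = 2
Step 3: Sum all mapped values = 65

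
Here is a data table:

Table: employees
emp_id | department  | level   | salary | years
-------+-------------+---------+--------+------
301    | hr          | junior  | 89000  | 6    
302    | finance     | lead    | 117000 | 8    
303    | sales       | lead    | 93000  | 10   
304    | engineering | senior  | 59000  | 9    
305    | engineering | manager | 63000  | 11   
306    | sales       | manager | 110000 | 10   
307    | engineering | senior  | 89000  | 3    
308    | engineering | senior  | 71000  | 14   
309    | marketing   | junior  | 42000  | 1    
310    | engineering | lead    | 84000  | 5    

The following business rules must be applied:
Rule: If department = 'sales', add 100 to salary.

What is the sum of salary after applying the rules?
817200

Step 1: Count records where department = 'sales': 2
Step 2: Total bonus added: 2 × 100 = 200
Step 3: Original sum of salary: 817000
Step 4: Final sum = 817000 + 200 = 817200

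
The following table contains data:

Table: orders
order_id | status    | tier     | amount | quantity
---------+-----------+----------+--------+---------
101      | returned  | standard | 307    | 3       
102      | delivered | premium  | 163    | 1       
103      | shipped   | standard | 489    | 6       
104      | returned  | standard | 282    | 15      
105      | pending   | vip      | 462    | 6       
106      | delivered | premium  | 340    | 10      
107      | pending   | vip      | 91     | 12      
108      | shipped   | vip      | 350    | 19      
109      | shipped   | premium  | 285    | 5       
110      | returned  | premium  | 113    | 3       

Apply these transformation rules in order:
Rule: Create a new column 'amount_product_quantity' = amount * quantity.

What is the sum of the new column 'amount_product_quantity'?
23926

Step 1: For each record, compute amount * quantity
Example calculations:
  307 * 3 = 921
  163 * 1 = 163
  489 * 6 = 2934
  ...
Step 2: Sum all derived values
Step 3: Total = 23926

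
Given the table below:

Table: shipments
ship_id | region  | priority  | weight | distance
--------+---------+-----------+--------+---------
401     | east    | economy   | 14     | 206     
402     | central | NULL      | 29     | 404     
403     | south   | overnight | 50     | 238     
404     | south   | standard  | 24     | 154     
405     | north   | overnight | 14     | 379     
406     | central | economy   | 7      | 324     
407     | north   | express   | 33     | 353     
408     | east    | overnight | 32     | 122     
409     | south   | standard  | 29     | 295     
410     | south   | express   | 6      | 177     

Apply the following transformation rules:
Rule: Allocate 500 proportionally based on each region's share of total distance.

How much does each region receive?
central: 137.25, east: 61.84, north: 138.01, south: 162.9

Step 1: Calculate total distance = 2652
Step 2: Calculate each region's proportion:
  central: 728/2652 = 27.45% → 137.25
  east: 328/2652 = 12.37% → 61.84
  north: 732/2652 = 27.60% → 138.01
  south: 864/2652 = 32.58% → 162.9
Step 3: Verify: sum of allocations ≈ 500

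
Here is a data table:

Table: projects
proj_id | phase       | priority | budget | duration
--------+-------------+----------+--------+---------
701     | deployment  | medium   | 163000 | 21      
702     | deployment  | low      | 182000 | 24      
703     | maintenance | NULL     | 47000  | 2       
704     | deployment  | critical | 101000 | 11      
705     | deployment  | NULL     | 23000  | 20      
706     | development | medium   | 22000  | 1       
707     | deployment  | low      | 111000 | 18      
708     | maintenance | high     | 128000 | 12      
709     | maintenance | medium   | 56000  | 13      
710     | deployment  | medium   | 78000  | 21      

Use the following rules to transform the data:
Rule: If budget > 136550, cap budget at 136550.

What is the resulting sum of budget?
839100

Step 1: 2 records have budget > 136550
Step 2: These records originally summed to 345000
Step 3: After capping: 2 × 136550 = 273100
Step 4: Unaffected records sum: 566000
Step 5: Final sum = 273100 + 566000 = 839100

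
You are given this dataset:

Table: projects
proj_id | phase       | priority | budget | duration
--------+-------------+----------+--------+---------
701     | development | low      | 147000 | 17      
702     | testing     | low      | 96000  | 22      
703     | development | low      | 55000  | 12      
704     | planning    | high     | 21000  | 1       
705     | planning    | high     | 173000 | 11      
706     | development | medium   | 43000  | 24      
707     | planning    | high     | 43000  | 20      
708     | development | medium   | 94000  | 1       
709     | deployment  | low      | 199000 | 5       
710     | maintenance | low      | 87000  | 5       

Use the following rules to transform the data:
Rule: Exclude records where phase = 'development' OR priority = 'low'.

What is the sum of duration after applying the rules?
32

Step 1: Find records where phase = 'development' OR priority = 'low'
Step 2: 7 records match, summing to 86
Step 3: Original sum: 118
Step 4: Remaining sum = 118 - 86 = 32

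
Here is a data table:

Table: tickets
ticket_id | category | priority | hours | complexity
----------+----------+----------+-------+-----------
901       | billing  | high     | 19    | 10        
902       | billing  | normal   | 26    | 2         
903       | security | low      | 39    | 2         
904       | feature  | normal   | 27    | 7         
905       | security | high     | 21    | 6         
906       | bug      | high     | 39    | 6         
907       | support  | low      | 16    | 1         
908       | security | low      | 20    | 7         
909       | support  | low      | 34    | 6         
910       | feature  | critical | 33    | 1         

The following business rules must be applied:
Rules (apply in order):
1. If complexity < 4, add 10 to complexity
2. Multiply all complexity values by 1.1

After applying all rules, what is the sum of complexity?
96.8

Step 1: Apply Rule 1 - Add 10 to records with complexity < 4
  - 4 records affected: 6 + (4 × 10) = 46
  - Unaffected records: 42
  - Sum after Rule 1: 88
Step 2: Apply Rule 2 - Multiply all by 1.1
  - 88 × 1.1 = 96.8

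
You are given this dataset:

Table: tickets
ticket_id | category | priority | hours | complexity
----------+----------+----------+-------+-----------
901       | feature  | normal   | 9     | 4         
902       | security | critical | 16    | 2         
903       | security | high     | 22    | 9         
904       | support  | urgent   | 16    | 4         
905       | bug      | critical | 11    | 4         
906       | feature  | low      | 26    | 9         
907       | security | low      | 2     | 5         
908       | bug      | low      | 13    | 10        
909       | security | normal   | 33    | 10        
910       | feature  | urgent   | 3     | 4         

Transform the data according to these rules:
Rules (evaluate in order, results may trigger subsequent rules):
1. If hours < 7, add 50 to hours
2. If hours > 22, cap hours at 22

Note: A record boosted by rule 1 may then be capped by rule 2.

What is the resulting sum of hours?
175

Step 1: Apply rule 1 to records with hours < 7
  - 2 records get bonus of 50
  - Of these, 2 records then exceed 22 and get capped
Step 2: Apply rule 2 to records with hours > 22
  - 2 records (original) are capped
Step 3: Calculate final sum = 175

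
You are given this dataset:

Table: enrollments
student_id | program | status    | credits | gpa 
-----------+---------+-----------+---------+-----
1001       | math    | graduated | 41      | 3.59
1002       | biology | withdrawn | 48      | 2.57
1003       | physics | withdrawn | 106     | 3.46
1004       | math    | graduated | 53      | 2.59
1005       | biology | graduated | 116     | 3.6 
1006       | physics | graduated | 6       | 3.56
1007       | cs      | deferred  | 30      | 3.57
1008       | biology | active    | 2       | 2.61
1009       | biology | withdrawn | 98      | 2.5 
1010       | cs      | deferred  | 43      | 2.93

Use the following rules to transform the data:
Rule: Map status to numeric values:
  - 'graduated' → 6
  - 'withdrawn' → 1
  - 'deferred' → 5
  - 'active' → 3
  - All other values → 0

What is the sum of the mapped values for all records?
40

Step 1: Apply mapping to each record
Step 2: Count by status:
  'graduated': 4 records × 6 = 24
  'withdrawn': 3 records × 1 = 3
  'deferred': 2 records × 5 = 10
  'active': 1 records × 3 = 3
Step 3: Sum all mapped values = 40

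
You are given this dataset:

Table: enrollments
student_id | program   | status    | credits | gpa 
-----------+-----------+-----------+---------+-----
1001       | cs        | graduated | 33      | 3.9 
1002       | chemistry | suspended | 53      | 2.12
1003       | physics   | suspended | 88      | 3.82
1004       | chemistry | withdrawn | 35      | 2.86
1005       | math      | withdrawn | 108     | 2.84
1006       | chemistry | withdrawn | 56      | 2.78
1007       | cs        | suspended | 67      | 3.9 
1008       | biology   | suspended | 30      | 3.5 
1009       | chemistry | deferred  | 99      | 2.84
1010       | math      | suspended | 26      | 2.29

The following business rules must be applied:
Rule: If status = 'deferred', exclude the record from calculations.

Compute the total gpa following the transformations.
28.01

Step 1: Identify records where status = 'deferred'
Step 2: The excluded records sum to 2.84
Step 3: Original total gpa = 30.85
Step 4: Remaining total = 30.85 - 2.84 = 28.01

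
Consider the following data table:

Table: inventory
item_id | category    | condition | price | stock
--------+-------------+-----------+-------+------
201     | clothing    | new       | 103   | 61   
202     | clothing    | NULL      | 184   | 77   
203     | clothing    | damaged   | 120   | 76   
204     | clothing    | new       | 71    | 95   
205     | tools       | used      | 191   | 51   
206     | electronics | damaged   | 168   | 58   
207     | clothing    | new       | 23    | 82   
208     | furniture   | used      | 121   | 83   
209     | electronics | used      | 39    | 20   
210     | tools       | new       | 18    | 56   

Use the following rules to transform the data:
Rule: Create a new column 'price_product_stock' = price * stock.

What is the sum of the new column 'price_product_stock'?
69518

Step 1: For each record, compute price * stock
Example calculations:
  103 * 61 = 6283
  184 * 77 = 14168
  120 * 76 = 9120
  ...
Step 2: Sum all derived values
Step 3: Total = 69518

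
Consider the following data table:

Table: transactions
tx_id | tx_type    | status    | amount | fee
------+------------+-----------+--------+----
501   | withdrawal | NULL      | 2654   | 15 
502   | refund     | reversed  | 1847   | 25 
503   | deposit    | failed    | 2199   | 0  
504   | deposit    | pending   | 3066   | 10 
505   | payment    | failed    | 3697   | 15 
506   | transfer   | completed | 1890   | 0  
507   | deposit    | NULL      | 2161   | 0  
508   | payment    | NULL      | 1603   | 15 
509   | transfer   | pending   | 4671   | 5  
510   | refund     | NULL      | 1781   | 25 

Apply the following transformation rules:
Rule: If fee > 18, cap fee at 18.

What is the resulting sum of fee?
96

Step 1: 2 records have fee > 18
Step 2: These records originally summed to 50
Step 3: After capping: 2 × 18 = 36
Step 4: Unaffected records sum: 60
Step 5: Final sum = 36 + 60 = 96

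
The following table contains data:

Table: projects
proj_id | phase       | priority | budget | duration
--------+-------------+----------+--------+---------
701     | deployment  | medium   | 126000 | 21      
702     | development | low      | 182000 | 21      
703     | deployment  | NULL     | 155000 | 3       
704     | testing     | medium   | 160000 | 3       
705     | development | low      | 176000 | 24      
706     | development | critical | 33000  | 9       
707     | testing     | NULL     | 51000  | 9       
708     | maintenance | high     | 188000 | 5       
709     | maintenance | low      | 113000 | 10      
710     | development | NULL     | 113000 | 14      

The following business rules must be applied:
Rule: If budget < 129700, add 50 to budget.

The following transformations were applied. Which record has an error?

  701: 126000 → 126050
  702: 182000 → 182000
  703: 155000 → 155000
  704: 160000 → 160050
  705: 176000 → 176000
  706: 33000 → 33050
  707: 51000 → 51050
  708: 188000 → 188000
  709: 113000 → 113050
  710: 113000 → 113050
Record 704 has an error. The correct transformed value should be 160000, not 160050.

Step 1: Check each record against the rule
Step 2: Record 704 has budget = 160000
Step 3: Since 160000 >= 129700, the bonus should not have been applied
Step 4: Correct value = 160000, but claimed value = 160050
Conclusion: Record 704 has the error.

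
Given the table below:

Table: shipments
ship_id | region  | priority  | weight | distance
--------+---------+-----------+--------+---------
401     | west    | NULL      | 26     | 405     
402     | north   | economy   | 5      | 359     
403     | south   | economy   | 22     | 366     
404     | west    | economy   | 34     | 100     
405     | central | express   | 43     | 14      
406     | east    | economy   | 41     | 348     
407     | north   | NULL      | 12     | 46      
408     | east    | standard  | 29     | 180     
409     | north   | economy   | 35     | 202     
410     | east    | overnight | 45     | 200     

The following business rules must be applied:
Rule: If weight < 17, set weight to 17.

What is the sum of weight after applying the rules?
309

Step 1: 2 records have weight < 17
Step 2: These records originally summed to 17
Step 3: After setting to minimum: 2 × 17 = 34
Step 4: Unaffected records sum: 275
Step 5: Final sum = 34 + 275 = 309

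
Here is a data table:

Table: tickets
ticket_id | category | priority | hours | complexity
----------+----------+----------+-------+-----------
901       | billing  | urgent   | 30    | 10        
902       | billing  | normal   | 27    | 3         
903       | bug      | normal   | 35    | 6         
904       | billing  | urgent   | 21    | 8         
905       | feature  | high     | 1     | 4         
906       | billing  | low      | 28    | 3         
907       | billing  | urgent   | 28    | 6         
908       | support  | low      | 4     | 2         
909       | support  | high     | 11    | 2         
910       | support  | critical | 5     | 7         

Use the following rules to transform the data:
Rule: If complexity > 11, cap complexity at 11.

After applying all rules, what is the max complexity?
10

Step 1: Original maximum complexity = 10
Step 2: Check cap of 11 against maximum
Step 3: No records exceed the cap (max 10 <= cap 11), so no capping applies
Step 4: Maximum after transformation = 10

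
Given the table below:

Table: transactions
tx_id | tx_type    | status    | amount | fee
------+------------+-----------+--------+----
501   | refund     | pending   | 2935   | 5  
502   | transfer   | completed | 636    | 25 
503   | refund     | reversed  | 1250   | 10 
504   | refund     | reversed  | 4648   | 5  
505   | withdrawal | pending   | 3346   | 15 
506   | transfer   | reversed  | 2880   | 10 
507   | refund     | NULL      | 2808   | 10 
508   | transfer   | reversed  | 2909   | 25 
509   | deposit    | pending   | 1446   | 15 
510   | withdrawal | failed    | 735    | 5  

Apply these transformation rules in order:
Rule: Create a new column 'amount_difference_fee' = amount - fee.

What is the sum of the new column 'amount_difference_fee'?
23468

Step 1: For each record, compute amount - fee
Example calculations:
  2935 - 5 = 2930
  636 - 25 = 611
  1250 - 10 = 1240
  ...
Step 2: Sum all derived values
Step 3: Total = 23468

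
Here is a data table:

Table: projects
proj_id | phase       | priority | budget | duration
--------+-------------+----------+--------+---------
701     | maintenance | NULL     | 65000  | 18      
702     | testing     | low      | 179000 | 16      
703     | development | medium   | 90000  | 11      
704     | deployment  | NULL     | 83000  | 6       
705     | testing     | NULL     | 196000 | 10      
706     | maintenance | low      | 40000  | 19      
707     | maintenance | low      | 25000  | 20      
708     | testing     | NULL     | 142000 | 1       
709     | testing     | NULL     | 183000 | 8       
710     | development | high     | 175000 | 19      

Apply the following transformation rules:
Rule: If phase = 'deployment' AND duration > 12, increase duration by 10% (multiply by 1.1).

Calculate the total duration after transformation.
128

Step 1: Find records where phase = 'deployment' AND duration > 12
Step 2: 0 records match, summing to 0
Step 3: After multiplier: 0 × 1.1 = 0.0
Step 4: Unaffected records sum: 128
Step 5: Final sum = 0.0 + 128 = 128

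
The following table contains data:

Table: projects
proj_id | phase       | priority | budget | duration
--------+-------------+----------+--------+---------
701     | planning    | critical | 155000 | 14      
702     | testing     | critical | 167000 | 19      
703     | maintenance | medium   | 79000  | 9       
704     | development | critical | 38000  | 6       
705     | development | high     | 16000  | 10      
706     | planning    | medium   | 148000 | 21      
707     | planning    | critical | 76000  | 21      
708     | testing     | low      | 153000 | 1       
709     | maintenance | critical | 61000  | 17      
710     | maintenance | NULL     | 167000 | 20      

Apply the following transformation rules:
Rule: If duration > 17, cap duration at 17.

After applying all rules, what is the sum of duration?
125

Step 1: 4 records have duration > 17
Step 2: These records originally summed to 81
Step 3: After capping: 4 × 17 = 68
Step 4: Unaffected records sum: 57
Step 5: Final sum = 68 + 57 = 125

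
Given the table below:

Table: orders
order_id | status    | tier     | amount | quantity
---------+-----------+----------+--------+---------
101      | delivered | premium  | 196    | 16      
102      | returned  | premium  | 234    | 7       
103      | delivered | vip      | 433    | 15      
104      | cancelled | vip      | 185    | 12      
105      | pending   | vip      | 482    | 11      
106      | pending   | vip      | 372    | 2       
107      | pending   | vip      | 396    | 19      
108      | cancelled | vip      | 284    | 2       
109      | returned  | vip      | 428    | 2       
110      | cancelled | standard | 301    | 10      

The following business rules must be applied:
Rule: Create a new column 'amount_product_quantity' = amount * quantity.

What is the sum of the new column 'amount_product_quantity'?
31493

Step 1: For each record, compute amount * quantity
Example calculations:
  196 * 16 = 3136
  234 * 7 = 1638
  433 * 15 = 6495
  ...
Step 2: Sum all derived values
Step 3: Total = 31493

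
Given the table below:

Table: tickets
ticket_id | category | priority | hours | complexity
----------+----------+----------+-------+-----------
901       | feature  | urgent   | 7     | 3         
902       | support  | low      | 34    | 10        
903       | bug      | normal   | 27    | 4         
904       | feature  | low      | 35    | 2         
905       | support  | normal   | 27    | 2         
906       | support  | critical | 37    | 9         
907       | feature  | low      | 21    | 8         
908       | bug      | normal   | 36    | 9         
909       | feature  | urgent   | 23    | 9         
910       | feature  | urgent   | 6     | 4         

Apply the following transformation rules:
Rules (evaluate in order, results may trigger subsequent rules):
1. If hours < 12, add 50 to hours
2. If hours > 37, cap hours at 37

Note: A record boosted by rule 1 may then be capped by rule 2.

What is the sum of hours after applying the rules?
314

Step 1: Apply rule 1 to records with hours < 12
  - 2 records get bonus of 50
  - Of these, 2 records then exceed 37 and get capped
Step 2: Apply rule 2 to records with hours > 37
  - 0 records (original) are capped
Step 3: Calculate final sum = 314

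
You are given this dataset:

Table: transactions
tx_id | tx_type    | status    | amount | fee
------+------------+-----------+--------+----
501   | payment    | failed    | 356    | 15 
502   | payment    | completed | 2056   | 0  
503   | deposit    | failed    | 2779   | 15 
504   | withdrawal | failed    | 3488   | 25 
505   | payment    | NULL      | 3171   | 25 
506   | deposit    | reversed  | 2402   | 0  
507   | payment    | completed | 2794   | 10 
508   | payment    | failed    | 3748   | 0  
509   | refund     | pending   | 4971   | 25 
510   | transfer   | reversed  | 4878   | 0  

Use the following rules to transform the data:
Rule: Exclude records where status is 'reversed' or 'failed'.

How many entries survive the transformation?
4

Step 1: Count records to exclude
  - 2 (reversed) + 4 (failed) = 6 records
Step 2: Total records: 10
Step 3: Remaining = 10 - 6 = 4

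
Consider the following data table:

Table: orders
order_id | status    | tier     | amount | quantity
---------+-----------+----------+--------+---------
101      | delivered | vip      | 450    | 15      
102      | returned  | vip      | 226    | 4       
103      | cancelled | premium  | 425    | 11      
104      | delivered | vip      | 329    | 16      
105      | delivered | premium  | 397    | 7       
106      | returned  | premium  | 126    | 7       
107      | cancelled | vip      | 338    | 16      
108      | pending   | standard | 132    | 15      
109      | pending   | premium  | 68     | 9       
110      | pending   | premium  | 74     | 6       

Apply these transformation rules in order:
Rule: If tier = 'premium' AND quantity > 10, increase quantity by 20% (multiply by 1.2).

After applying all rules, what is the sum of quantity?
108.2

Step 1: Find records where tier = 'premium' AND quantity > 10
Step 2: 1 records match, summing to 11
Step 3: After multiplier: 11 × 1.2 = 13.2
Step 4: Unaffected records sum: 95
Step 5: Final sum = 13.2 + 95 = 108.2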